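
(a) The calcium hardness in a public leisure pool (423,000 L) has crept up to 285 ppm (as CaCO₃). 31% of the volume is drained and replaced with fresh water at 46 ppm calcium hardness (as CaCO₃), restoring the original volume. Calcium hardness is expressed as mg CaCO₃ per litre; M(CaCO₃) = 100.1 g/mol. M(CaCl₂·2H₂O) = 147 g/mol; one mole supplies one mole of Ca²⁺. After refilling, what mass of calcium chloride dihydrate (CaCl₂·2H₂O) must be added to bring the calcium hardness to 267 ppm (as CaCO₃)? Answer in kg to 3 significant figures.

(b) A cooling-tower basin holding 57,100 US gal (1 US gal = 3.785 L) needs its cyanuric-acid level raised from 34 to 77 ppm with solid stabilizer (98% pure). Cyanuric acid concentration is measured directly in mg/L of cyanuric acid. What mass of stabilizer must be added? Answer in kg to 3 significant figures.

(a) After draining 31% and refilling: 285 × 0.69 + 46 × 0.31 = 210.91 ppm.
(a) Deficit to target: 267 − 210.91 = 56.09 mg/L.
(a) As CaCO₃: 56.09 mg/L × 423,000 L = 23,730 g; ÷ 100.1 = 237 mol Ca²⁺.
(a) Mass: 237 × 147 = 34,840 g.

(b) Volume: 57,100 US gal × 3.785 L/gal = 216,124 L.
(b) CYA to add: (77 − 34) = 43 mg/L × 216,124 L = 9293 g cyanuric acid.
(b) At 98% purity: 9293 / 0.98 = 9483 g product.

(a) 34.8 kg; (b) 9.48 kg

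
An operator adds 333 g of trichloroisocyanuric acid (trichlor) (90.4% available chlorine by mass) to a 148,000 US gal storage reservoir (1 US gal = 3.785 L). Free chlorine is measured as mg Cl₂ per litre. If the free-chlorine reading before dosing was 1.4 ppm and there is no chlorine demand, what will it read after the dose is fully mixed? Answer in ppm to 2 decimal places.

1.94 ppm

Volume: 148,000 US gal × 3.785 L/gal = 560,180 L.
Available chlorine delivered: 333 g × 0.904 = 301 g as Cl₂.
Concentration rise: 301 g / 560,180 L = 0.5374 mg/L = 0.54 ppm.
Final FC: 1.4 + 0.54 = 1.94 ppm.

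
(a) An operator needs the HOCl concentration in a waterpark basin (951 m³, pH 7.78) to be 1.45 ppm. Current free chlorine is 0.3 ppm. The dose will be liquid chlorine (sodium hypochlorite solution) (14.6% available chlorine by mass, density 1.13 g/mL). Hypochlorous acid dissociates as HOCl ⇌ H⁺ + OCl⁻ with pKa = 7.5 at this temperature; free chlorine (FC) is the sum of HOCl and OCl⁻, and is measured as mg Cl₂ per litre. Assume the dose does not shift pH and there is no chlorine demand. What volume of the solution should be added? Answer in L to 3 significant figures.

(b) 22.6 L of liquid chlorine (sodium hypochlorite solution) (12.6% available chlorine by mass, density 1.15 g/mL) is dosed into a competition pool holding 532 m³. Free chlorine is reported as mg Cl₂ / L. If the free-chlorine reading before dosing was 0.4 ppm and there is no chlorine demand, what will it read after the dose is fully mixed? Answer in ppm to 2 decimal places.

(a) 22.6 L; (b) 6.56 ppm

(a) Volume: 951 m³ = 951,000 L.
(a) [OCl⁻]/[HOCl] = 10^(pH − pKa) = 10^(7.78 − 7.5) = 1.905; fraction as HOCl = 1/(1 + 1.905) = 0.3442.
(a) Free chlorine required for 1.45 ppm HOCl: 1.45 / 0.3442 = 4.213 ppm.
(a) FC to add: 4.213 − 0.3 = 3.913 mg/L as Cl₂.
(a) Cl₂ equivalent: 3.913 mg/L × 951,000 L = 3721 g.
(a) Product at 14.6% available Cl: 3721 / 0.146 = 25,490 g.
(a) Volume: 25,490 g ÷ 1.13 g/mL = 22,560 mL.

(b) Volume: 532 m³ = 532,000 L.
(b) Mass of solution: 22.6 L × 1000 mL/L × 1.15 g/mL = 25,990 g.
(b) Available chlorine delivered: 25,990 g × 0.126 = 3275 g as Cl₂.
(b) Concentration rise: 3275 g / 532,000 L = 6.156 mg/L = 6.16 ppm.
(b) Final FC: 0.4 + 6.16 = 6.56 ppm.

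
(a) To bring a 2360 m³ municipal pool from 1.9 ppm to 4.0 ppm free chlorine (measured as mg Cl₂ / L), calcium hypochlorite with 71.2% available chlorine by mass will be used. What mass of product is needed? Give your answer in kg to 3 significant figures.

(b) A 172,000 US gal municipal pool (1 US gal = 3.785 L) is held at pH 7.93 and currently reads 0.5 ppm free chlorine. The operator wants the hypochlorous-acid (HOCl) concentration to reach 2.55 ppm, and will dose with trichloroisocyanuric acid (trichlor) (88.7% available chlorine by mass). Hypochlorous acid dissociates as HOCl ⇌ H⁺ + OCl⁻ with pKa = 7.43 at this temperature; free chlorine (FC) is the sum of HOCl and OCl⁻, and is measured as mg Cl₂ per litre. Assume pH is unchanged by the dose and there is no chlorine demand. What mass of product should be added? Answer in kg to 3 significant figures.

(a) Volume: 2360 m³ = 2,360,000 L.
(a) Chlorine deficit: 4.0 − 1.9 = 2.1 ppm = 2.1 mg/L as Cl₂.
(a) Cl₂ equivalent needed: 2.1 mg/L × 2,360,000 L = 4,956,000 mg = 4956 g.
(a) Product at 71.2% available chlorine: 4956 / 0.712 = 6961 g.

(b) Volume: 172,000 US gal × 3.785 L/gal = 651,020 L.
(b) [OCl⁻]/[HOCl] = 10^(pH − pKa) = 10^(7.93 − 7.43) = 3.162; fraction as HOCl = 1/(1 + 3.162) = 0.2403.
(b) Free chlorine required for 2.55 ppm HOCl: 2.55 / 0.2403 = 10.61 ppm.
(b) FC to add: 10.61 − 0.5 = 10.11 mg/L as Cl₂.
(b) Cl₂ equivalent: 10.11 mg/L × 651,020 L = 6584 g.
(b) Product at 88.7% available Cl: 6584 / 0.887 = 7423 g.

(a) 6.96 kg; (b) 7.42 kg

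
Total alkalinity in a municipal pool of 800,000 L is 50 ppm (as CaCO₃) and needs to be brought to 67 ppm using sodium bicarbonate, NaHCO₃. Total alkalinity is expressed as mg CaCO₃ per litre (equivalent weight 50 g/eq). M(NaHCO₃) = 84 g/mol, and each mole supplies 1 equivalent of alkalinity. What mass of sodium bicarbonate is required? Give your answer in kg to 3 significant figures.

22.8 kg

Alkalinity to add: (67 − 50) = 17 mg/L as CaCO₃ × 800,000 L = 13,600 g as CaCO₃.
Equivalents: 13,600 g ÷ 50 g/eq = 272 eq.
NaHCO₃ supplies 1 eq per mole → 272 mol.
Mass: 272 mol × 84 g/mol = 22,850 g.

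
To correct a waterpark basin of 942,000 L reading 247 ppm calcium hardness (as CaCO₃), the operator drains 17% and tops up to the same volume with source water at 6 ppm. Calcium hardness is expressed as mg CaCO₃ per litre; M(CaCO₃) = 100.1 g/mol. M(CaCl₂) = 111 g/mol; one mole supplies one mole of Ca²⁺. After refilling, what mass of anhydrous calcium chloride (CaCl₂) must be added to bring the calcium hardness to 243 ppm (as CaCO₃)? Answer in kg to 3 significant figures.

38.6 kg

After draining 17% and refilling: 247 × 0.83 + 6 × 0.17 = 206.03 ppm.
Deficit to target: 243 − 206.03 = 36.97 mg/L.
As CaCO₃: 36.97 mg/L × 942,000 L = 34,830 g; ÷ 100.1 = 347.9 mol Ca²⁺.
Mass: 347.9 × 111 = 38,620 g.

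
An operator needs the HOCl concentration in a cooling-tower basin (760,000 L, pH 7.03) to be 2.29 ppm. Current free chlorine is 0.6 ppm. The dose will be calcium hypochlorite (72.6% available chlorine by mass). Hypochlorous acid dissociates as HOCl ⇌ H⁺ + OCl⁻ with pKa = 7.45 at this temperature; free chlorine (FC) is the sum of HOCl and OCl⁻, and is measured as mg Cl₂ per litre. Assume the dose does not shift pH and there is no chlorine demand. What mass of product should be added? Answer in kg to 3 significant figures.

[OCl⁻]/[HOCl] = 10^(pH − pKa) = 10^(7.03 − 7.45) = 0.3802; fraction as HOCl = 1/(1 + 0.3802) = 0.7245.
Free chlorine required for 2.29 ppm HOCl: 2.29 / 0.7245 = 3.161 ppm.
FC to add: 3.161 − 0.6 = 2.561 mg/L as Cl₂.
Cl₂ equivalent: 2.561 mg/L × 760,000 L = 1946 g.
Product at 72.6% available Cl: 1946 / 0.726 = 2681 g.

2.68 kg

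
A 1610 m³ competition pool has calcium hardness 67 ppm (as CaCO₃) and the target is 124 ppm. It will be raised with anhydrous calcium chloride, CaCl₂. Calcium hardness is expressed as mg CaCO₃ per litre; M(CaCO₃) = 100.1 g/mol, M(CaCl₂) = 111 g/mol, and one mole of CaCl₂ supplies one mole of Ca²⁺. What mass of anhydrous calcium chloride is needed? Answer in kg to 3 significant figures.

102 kg

Volume: 1610 m³ = 1,610,000 L.
Hardness to add: (124 − 67) = 57 mg/L as CaCO₃ × 1,610,000 L = 91,770 g as CaCO₃.
Moles of Ca²⁺ (1 mol Ca²⁺ ≡ 1 mol CaCO₃): 91,770 / 100.1 g/mol = 916.8 mol.
Mass of CaCl₂: 916.8 × 111 = 101,800 g.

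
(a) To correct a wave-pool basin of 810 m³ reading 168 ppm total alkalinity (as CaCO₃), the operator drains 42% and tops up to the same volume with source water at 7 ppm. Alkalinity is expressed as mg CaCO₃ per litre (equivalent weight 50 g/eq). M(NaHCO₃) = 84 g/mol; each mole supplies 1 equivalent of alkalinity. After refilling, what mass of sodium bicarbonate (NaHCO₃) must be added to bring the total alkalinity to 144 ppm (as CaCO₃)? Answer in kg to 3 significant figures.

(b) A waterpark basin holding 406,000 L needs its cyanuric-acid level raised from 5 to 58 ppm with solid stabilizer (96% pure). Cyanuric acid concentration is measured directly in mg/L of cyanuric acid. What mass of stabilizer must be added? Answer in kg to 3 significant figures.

(a) 59.4 kg; (b) 22.4 kg

(a) Volume: 810 m³ = 810,000 L.
(a) After draining 42% and refilling: 168 × 0.58 + 7 × 0.42 = 100.38 ppm.
(a) Deficit to target: 144 − 100.38 = 43.62 mg/L.
(a) As CaCO₃: 43.62 mg/L × 810,000 L = 35,330 g; ÷ 50 g/eq ÷ 1 = 706.6 mol NaHCO₃.
(a) Mass: 706.6 × 84 = 59,360 g.

(b) CYA to add: (58 − 5) = 53 mg/L × 406,000 L = 21,520 g cyanuric acid.
(b) At 96% purity: 21,520 / 0.96 = 22,410 g product.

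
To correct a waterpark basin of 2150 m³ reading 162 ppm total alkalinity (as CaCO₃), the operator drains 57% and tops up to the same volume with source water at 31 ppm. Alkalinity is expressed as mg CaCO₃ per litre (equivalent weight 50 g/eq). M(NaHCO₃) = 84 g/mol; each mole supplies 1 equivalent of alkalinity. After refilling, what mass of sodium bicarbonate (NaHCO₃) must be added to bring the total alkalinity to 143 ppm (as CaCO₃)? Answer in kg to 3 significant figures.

201 kg

Volume: 2150 m³ = 2,150,000 L.
After draining 57% and refilling: 162 × 0.43 + 31 × 0.57 = 87.33 ppm.
Deficit to target: 143 − 87.33 = 55.67 mg/L.
As CaCO₃: 55.67 mg/L × 2,150,000 L = 119,700 g; ÷ 50 g/eq ÷ 1 = 2394 mol NaHCO₃.
Mass: 2394 × 84 = 201,100 g.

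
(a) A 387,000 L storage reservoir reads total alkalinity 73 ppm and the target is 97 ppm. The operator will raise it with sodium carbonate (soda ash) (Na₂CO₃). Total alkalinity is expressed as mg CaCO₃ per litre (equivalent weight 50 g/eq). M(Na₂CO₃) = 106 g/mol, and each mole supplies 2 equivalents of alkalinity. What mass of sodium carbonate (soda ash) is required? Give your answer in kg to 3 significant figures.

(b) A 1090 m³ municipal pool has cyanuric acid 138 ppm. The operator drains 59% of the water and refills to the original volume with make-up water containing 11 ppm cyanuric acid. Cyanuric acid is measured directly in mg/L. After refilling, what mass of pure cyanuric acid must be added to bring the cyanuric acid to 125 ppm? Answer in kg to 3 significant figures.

(a) Alkalinity to add: (97 − 73) = 24 mg/L as CaCO₃ × 387,000 L = 9288 g as CaCO₃.
(a) Equivalents: 9288 g ÷ 50 g/eq = 185.8 eq.
(a) Each mole of Na₂CO₃ supplies 2 eq, so 185.8 / 2 = 92.88 mol.
(a) Mass: 92.88 mol × 106 g/mol = 9845 g.

(b) Volume: 1090 m³ = 1,090,000 L.
(b) After draining 59% and refilling: 138 × 0.41 + 11 × 0.59 = 63.07 ppm.
(b) Deficit to target: 125 − 63.07 = 61.93 mg/L.
(b) Mass: 61.93 mg/L × 1,090,000 L = 67,500 g cyanuric acid.

(a) 9.85 kg; (b) 67.5 kg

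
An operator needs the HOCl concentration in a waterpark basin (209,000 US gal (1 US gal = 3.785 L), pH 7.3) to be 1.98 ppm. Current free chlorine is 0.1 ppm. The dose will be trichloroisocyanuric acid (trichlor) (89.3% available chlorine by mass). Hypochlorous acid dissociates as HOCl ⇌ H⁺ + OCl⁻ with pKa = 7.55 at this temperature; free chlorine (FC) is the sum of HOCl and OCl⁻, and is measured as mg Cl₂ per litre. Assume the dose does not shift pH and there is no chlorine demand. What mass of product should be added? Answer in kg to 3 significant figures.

2.65 kg

Volume: 209,000 US gal × 3.785 L/gal = 791,065 L.
[OCl⁻]/[HOCl] = 10^(pH − pKa) = 10^(7.3 − 7.55) = 0.5623; fraction as HOCl = 1/(1 + 0.5623) = 0.6401.
Free chlorine required for 1.98 ppm HOCl: 1.98 / 0.6401 = 3.093 ppm.
FC to add: 3.093 − 0.1 = 2.993 mg/L as Cl₂.
Cl₂ equivalent: 2.993 mg/L × 791,065 L = 2368 g.
Product at 89.3% available Cl: 2368 / 0.893 = 2652 g.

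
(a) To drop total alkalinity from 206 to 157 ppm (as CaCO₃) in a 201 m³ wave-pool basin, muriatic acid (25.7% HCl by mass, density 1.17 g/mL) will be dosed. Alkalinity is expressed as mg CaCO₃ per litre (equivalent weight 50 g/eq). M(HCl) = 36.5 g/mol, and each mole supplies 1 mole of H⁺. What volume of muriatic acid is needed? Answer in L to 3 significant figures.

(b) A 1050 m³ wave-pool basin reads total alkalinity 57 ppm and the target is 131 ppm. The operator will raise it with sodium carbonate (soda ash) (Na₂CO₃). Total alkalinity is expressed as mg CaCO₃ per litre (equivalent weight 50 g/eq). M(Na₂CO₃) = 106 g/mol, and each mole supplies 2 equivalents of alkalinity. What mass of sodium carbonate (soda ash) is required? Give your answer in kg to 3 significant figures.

(a) 23.9 L; (b) 82.4 kg

(a) Volume: 201 m³ = 201,000 L.
(a) Alkalinity to neutralize: (206 − 157) = 49 mg/L as CaCO₃ × 201,000 L = 9849 g as CaCO₃.
(a) Equivalents of H⁺ required: 9849 ÷ 50 g/eq = 197 eq = 197 mol HCl.
(a) Mass of HCl: 197 × 36.5 = 7190 g.
(a) Mass of 25.7% solution: 7190 / 0.257 = 27,980 g.
(a) Volume: 27,980 g ÷ 1.17 g/mL = 23,910 mL.

(b) Volume: 1050 m³ = 1,050,000 L.
(b) Alkalinity to add: (131 − 57) = 74 mg/L as CaCO₃ × 1,050,000 L = 77,700 g as CaCO₃.
(b) Equivalents: 77,700 g ÷ 50 g/eq = 1554 eq.
(b) Each mole of Na₂CO₃ supplies 2 eq, so 1554 / 2 = 777 mol.
(b) Mass: 777 mol × 106 g/mol = 82,360 g.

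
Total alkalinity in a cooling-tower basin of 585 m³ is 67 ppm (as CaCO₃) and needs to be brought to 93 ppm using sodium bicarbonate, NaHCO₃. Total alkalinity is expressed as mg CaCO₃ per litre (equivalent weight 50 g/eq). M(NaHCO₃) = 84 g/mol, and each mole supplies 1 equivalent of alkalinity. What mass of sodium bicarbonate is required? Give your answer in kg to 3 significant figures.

25.6 kg

Volume: 585 m³ = 585,000 L.
Alkalinity to add: (93 − 67) = 26 mg/L as CaCO₃ × 585,000 L = 15,210 g as CaCO₃.
Equivalents: 15,210 g ÷ 50 g/eq = 304.2 eq.
NaHCO₃ supplies 1 eq per mole → 304.2 mol.
Mass: 304.2 mol × 84 g/mol = 25,550 g.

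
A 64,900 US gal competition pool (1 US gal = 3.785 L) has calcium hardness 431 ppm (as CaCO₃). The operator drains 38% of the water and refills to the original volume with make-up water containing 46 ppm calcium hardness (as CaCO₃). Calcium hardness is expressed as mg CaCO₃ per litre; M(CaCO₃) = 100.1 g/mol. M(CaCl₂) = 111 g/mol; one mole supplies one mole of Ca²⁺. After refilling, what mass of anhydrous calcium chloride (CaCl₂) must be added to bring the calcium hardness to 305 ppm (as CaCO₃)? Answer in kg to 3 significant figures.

5.53 kg

Volume: 64,900 US gal × 3.785 L/gal = 245,646 L.
After draining 38% and refilling: 431 × 0.62 + 46 × 0.38 = 284.7 ppm.
Deficit to target: 305 − 284.7 = 20.3 mg/L.
As CaCO₃: 20.3 mg/L × 245,646 L = 4987 g; ÷ 100.1 = 49.82 mol Ca²⁺.
Mass: 49.82 × 111 = 5530 g.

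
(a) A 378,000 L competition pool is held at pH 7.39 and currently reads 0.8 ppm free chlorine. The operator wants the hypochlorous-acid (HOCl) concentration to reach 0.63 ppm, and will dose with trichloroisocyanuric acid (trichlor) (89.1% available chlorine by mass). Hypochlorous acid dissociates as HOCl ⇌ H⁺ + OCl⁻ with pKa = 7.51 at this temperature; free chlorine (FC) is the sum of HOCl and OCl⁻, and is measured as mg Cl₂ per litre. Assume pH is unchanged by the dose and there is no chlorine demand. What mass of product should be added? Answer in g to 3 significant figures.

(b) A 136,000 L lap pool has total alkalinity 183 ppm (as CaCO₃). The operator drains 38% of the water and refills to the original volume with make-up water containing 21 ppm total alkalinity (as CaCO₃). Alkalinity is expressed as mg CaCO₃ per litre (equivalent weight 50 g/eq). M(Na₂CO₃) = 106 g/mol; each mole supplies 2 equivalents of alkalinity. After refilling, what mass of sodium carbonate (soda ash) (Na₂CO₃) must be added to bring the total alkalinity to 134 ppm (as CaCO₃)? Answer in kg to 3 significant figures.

(a) 131 g; (b) 1.81 kg

(a) [OCl⁻]/[HOCl] = 10^(pH − pKa) = 10^(7.39 − 7.51) = 0.7586; fraction as HOCl = 1/(1 + 0.7586) = 0.5686.
(a) Free chlorine required for 0.63 ppm HOCl: 0.63 / 0.5686 = 1.108 ppm.
(a) FC to add: 1.108 − 0.8 = 0.3079 mg/L as Cl₂.
(a) Cl₂ equivalent: 0.3079 mg/L × 378,000 L = 116.4 g.
(a) Product at 89.1% available Cl: 116.4 / 0.891 = 130.6 g.

(b) After draining 38% and refilling: 183 × 0.62 + 21 × 0.38 = 121.44 ppm.
(b) Deficit to target: 134 − 121.44 = 12.56 mg/L.
(b) As CaCO₃: 12.56 mg/L × 136,000 L = 1708 g; ÷ 50 g/eq ÷ 2 = 17.08 mol Na₂CO₃.
(b) Mass: 17.08 × 106 = 1811 g.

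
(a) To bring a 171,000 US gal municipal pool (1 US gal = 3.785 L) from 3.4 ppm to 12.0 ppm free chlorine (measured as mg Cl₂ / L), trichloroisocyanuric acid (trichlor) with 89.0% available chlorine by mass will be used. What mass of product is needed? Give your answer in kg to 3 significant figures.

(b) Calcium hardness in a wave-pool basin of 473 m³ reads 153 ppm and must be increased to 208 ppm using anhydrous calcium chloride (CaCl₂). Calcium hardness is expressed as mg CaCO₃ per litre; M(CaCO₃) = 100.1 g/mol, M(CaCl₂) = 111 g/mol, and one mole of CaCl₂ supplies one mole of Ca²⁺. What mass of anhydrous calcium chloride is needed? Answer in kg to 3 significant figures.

(a) 6.25 kg; (b) 28.8 kg

(a) Volume: 171,000 US gal × 3.785 L/gal = 647,235 L.
(a) Chlorine deficit: 12.0 − 3.4 = 8.6 ppm = 8.6 mg/L as Cl₂.
(a) Cl₂ equivalent needed: 8.6 mg/L × 647,235 L = 5,566,000 mg = 5566 g.
(a) Product at 89.0% available chlorine: 5566 / 0.89 = 6254 g.

(b) Volume: 473 m³ = 473,000 L.
(b) Hardness to add: (208 − 153) = 55 mg/L as CaCO₃ × 473,000 L = 26,020 g as CaCO₃.
(b) Moles of Ca²⁺ (1 mol Ca²⁺ ≡ 1 mol CaCO₃): 26,020 / 100.1 g/mol = 259.9 mol.
(b) Mass of CaCl₂: 259.9 × 111 = 28,850 g.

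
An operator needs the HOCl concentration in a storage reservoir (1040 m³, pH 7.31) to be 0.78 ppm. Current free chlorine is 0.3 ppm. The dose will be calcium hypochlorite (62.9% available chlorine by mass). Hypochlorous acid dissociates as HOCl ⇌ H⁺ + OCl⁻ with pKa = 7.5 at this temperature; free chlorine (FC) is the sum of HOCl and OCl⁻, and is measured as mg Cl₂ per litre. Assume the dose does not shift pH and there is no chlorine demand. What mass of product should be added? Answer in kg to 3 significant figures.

Volume: 1040 m³ = 1,040,000 L.
[OCl⁻]/[HOCl] = 10^(pH − pKa) = 10^(7.31 − 7.5) = 0.6457; fraction as HOCl = 1/(1 + 0.6457) = 0.6077.
Free chlorine required for 0.78 ppm HOCl: 0.78 / 0.6077 = 1.284 ppm.
FC to add: 1.284 − 0.3 = 0.9836 mg/L as Cl₂.
Cl₂ equivalent: 0.9836 mg/L × 1,040,000 L = 1023 g.
Product at 62.9% available Cl: 1023 / 0.629 = 1626 g.

1.63 kg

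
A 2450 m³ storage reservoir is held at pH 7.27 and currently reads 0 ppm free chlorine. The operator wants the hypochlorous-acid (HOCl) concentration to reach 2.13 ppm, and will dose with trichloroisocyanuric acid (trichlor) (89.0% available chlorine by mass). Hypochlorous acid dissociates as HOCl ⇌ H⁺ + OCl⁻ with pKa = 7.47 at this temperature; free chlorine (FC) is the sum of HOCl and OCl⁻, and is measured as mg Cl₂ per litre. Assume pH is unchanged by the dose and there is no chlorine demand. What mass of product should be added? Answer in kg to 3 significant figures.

9.56 kg

Volume: 2450 m³ = 2,450,000 L.
[OCl⁻]/[HOCl] = 10^(pH − pKa) = 10^(7.27 − 7.47) = 0.631; fraction as HOCl = 1/(1 + 0.631) = 0.6131.
Free chlorine required for 2.13 ppm HOCl: 2.13 / 0.6131 = 3.474 ppm.
FC to add: 3.474 − 0 = 3.474 mg/L as Cl₂.
Cl₂ equivalent: 3.474 mg/L × 2,450,000 L = 8511 g.
Product at 89.0% available Cl: 8511 / 0.89 = 9563 g.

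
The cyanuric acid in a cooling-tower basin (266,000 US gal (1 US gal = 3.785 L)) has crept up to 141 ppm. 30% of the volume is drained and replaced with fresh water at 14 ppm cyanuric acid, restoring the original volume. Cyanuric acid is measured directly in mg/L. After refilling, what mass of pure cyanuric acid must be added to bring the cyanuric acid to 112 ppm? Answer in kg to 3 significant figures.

Volume: 266,000 US gal × 3.785 L/gal = 1,006,810 L.
After draining 30% and refilling: 141 × 0.70 + 14 × 0.30 = 102.9 ppm.
Deficit to target: 112 − 102.9 = 9.1 mg/L.
Mass: 9.1 mg/L × 1,006,810 L = 9162 g cyanuric acid.

9.16 kg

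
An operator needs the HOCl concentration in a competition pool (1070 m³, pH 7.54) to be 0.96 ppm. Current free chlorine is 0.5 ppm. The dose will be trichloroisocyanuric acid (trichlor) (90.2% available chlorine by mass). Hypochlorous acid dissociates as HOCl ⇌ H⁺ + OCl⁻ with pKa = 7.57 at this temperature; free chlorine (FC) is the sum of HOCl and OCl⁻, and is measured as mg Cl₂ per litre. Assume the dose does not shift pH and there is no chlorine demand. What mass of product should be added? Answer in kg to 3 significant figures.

1.61 kg

Volume: 1070 m³ = 1,070,000 L.
[OCl⁻]/[HOCl] = 10^(pH − pKa) = 10^(7.54 − 7.57) = 0.9333; fraction as HOCl = 1/(1 + 0.9333) = 0.5173.
Free chlorine required for 0.96 ppm HOCl: 0.96 / 0.5173 = 1.856 ppm.
FC to add: 1.856 − 0.5 = 1.356 mg/L as Cl₂.
Cl₂ equivalent: 1.356 mg/L × 1,070,000 L = 1451 g.
Product at 90.2% available Cl: 1451 / 0.902 = 1608 g.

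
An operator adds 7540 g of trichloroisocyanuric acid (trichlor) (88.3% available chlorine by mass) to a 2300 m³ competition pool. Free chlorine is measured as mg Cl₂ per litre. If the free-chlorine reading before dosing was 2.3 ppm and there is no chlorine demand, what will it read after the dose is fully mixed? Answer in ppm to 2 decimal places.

5.19 ppm

Volume: 2300 m³ = 2,300,000 L.
Available chlorine delivered: 7540 g × 0.883 = 6658 g as Cl₂.
Concentration rise: 6658 g / 2,300,000 L = 2.895 mg/L = 2.89 ppm.
Final FC: 2.3 + 2.89 = 5.19 ppm.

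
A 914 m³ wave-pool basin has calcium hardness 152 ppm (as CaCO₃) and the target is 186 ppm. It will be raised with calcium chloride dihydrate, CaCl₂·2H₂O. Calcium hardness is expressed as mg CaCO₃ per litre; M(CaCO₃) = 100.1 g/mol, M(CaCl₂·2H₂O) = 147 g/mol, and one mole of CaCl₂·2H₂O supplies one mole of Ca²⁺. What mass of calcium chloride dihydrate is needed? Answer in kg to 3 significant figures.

Volume: 914 m³ = 914,000 L.
Hardness to add: (186 − 152) = 34 mg/L as CaCO₃ × 914,000 L = 31,080 g as CaCO₃.
Moles of Ca²⁺ (1 mol Ca²⁺ ≡ 1 mol CaCO₃): 31,080 / 100.1 g/mol = 310.4 mol.
Mass of CaCl₂·2H₂O: 310.4 × 147 = 45,640 g.

45.6 kg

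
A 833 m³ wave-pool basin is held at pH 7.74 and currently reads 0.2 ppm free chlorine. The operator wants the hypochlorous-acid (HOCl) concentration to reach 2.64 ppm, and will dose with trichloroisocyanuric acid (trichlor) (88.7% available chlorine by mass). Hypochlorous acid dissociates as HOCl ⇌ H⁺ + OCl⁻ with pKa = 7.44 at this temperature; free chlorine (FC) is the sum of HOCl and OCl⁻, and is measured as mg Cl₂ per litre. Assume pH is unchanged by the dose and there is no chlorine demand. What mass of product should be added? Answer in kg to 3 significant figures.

7.24 kg

Volume: 833 m³ = 833,000 L.
[OCl⁻]/[HOCl] = 10^(pH − pKa) = 10^(7.74 − 7.44) = 1.995; fraction as HOCl = 1/(1 + 1.995) = 0.3339.
Free chlorine required for 2.64 ppm HOCl: 2.64 / 0.3339 = 7.907 ppm.
FC to add: 7.907 − 0.2 = 7.707 mg/L as Cl₂.
Cl₂ equivalent: 7.707 mg/L × 833,000 L = 6420 g.
Product at 88.7% available Cl: 6420 / 0.887 = 7238 g.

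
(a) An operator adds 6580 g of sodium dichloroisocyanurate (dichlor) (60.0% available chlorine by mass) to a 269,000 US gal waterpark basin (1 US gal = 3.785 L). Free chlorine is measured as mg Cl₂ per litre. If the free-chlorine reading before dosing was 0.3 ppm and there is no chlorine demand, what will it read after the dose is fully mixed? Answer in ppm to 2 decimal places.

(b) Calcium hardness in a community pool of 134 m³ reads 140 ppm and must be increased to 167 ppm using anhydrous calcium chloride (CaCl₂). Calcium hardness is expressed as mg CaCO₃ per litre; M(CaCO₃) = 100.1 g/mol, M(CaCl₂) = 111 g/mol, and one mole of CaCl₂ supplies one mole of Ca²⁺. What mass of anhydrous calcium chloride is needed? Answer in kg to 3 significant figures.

(a) 4.18 ppm; (b) 4.01 kg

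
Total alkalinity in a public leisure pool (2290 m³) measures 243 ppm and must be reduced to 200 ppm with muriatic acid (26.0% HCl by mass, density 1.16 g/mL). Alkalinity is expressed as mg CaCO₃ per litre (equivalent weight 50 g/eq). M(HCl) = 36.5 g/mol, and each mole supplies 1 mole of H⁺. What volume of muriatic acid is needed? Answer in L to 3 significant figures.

238 L

Volume: 2290 m³ = 2,290,000 L.
Alkalinity to neutralize: (243 − 200) = 43 mg/L as CaCO₃ × 2,290,000 L = 98,470 g as CaCO₃.
Equivalents of H⁺ required: 98,470 ÷ 50 g/eq = 1969 eq = 1969 mol HCl.
Mass of HCl: 1969 × 36.5 = 71,880 g.
Mass of 26.0% solution: 71,880 / 0.26 = 276,500 g.
Volume: 276,500 g ÷ 1.16 g/mL = 238,300 mL.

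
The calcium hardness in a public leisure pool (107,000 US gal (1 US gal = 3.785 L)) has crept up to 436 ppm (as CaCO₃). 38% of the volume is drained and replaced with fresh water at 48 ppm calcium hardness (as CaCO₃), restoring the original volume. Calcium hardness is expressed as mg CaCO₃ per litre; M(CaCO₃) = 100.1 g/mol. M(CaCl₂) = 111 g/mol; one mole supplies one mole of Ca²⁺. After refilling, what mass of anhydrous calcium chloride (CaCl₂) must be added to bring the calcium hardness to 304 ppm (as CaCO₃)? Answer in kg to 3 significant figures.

Volume: 107,000 US gal × 3.785 L/gal = 404,995 L.
After draining 38% and refilling: 436 × 0.62 + 48 × 0.38 = 288.56 ppm.
Deficit to target: 304 − 288.56 = 15.44 mg/L.
As CaCO₃: 15.44 mg/L × 404,995 L = 6253 g; ÷ 100.1 = 62.47 mol Ca²⁺.
Mass: 62.47 × 111 = 6934 g.

6.93 kg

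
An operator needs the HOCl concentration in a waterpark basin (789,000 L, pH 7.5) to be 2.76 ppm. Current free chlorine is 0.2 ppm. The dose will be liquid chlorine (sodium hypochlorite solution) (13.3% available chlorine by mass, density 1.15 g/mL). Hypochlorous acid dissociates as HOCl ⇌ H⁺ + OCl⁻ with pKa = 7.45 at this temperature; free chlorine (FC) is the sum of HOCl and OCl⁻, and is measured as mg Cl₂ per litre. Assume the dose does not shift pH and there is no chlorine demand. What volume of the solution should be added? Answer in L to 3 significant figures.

[OCl⁻]/[HOCl] = 10^(pH − pKa) = 10^(7.5 − 7.45) = 1.122; fraction as HOCl = 1/(1 + 1.122) = 0.4712.
Free chlorine required for 2.76 ppm HOCl: 2.76 / 0.4712 = 5.857 ppm.
FC to add: 5.857 − 0.2 = 5.657 mg/L as Cl₂.
Cl₂ equivalent: 5.657 mg/L × 789,000 L = 4463 g.
Product at 13.3% available Cl: 4463 / 0.133 = 33,560 g.
Volume: 33,560 g ÷ 1.15 g/mL = 29,180 mL.

29.2 L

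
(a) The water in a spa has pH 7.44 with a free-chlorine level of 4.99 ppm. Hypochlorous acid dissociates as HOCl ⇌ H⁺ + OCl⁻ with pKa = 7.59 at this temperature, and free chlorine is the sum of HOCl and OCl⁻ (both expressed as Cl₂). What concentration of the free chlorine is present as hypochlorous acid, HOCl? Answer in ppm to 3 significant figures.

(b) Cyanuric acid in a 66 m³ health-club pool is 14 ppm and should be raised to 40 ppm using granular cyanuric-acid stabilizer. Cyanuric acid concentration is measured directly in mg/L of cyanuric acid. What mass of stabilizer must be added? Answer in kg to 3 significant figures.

(a) [OCl⁻]/[HOCl] = 10^(pH − pKa) = 10^(7.44 − 7.59) = 10^-0.15 = 0.7079.
(a) Fraction as HOCl = 1 / (1 + 0.7079) = 0.5855.
(a) HOCl = 0.5855 × 4.99 ppm = 2.922 ppm.

(b) Volume: 66 m³ = 66,000 L.
(b) CYA to add: (40 − 14) = 26 mg/L × 66,000 L = 1716 g cyanuric acid.

(a) 2.92 ppm; (b) 1.72 kg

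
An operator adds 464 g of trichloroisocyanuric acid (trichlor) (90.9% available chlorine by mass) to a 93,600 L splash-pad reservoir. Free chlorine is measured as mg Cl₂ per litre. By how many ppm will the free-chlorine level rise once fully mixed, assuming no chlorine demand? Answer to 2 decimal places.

4.51 ppm

Available chlorine delivered: 464 g × 0.909 = 421.8 g as Cl₂.
Concentration rise: 421.8 g / 93,600 L = 4.506 mg/L = 4.51 ppm.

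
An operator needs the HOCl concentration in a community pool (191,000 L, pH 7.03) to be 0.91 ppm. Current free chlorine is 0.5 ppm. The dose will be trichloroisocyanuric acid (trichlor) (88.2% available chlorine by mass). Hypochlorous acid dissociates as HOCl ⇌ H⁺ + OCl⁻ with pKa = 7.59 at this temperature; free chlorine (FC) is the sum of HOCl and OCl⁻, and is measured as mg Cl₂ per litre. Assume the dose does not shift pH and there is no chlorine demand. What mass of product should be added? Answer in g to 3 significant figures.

[OCl⁻]/[HOCl] = 10^(pH − pKa) = 10^(7.03 − 7.59) = 0.2754; fraction as HOCl = 1/(1 + 0.2754) = 0.7841.
Free chlorine required for 0.91 ppm HOCl: 0.91 / 0.7841 = 1.161 ppm.
FC to add: 1.161 − 0.5 = 0.6606 mg/L as Cl₂.
Cl₂ equivalent: 0.6606 mg/L × 191,000 L = 126.2 g.
Product at 88.2% available Cl: 126.2 / 0.882 = 143.1 g.

143 g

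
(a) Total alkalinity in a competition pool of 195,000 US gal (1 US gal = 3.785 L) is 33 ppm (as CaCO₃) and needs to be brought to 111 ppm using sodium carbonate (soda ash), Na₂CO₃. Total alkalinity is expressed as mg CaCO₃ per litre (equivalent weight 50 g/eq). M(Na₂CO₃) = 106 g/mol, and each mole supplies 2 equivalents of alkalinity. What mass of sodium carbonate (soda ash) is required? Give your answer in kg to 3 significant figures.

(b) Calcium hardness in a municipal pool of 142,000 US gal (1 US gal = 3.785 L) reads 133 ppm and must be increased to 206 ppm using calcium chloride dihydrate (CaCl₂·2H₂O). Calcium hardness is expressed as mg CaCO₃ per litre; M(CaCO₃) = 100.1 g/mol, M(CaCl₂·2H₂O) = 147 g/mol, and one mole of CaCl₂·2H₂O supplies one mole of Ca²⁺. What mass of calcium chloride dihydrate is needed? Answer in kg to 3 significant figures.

(a) Volume: 195,000 US gal × 3.785 L/gal = 738,075 L.
(a) Alkalinity to add: (111 − 33) = 78 mg/L as CaCO₃ × 738,075 L = 57,570 g as CaCO₃.
(a) Equivalents: 57,570 g ÷ 50 g/eq = 1151 eq.
(a) Each mole of Na₂CO₃ supplies 2 eq, so 1151 / 2 = 575.7 mol.
(a) Mass: 575.7 mol × 106 g/mol = 61,020 g.

(b) Volume: 142,000 US gal × 3.785 L/gal = 537,470 L.
(b) Hardness to add: (206 − 133) = 73 mg/L as CaCO₃ × 537,470 L = 39,240 g as CaCO₃.
(b) Moles of Ca²⁺ (1 mol Ca²⁺ ≡ 1 mol CaCO₃): 39,240 / 100.1 g/mol = 392 mol.
(b) Mass of CaCl₂·2H₂O: 392 × 147 = 57,620 g.

(a) 61.0 kg; (b) 57.6 kg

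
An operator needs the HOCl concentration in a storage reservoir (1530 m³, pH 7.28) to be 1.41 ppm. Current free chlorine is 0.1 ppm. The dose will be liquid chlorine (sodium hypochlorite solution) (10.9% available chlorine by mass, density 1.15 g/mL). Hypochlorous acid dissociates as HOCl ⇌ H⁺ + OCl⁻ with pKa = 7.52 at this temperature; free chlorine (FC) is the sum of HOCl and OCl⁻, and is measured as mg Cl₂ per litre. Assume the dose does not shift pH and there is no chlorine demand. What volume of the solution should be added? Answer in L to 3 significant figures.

25.9 L

Volume: 1530 m³ = 1,530,000 L.
[OCl⁻]/[HOCl] = 10^(pH − pKa) = 10^(7.28 − 7.52) = 0.5754; fraction as HOCl = 1/(1 + 0.5754) = 0.6347.
Free chlorine required for 1.41 ppm HOCl: 1.41 / 0.6347 = 2.221 ppm.
FC to add: 2.221 − 0.1 = 2.121 mg/L as Cl₂.
Cl₂ equivalent: 2.121 mg/L × 1,530,000 L = 3246 g.
Product at 10.9% available Cl: 3246 / 0.109 = 29,780 g.
Volume: 29,780 g ÷ 1.15 g/mL = 25,890 mL.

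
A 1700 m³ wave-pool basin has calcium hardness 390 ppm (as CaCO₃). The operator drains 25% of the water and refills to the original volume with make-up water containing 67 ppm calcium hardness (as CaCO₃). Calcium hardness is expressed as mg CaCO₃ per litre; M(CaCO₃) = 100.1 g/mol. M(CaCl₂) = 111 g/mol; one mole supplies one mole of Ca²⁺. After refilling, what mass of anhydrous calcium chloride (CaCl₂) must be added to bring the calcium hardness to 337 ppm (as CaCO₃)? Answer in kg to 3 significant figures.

52.3 kg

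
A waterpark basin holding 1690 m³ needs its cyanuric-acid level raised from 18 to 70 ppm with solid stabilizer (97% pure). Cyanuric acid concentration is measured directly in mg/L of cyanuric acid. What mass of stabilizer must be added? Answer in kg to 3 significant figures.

Volume: 1690 m³ = 1,690,000 L.
CYA to add: (70 − 18) = 52 mg/L × 1,690,000 L = 87,880 g cyanuric acid.
At 97% purity: 87,880 / 0.97 = 90,600 g product.

90.6 kg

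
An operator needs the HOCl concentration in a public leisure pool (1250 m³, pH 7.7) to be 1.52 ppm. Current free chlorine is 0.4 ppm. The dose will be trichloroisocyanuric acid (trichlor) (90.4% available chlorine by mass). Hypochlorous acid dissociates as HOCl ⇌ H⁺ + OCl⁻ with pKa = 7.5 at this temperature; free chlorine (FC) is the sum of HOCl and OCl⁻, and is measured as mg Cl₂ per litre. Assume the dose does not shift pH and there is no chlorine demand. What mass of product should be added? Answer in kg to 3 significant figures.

4.88 kg

Volume: 1250 m³ = 1,250,000 L.
[OCl⁻]/[HOCl] = 10^(pH − pKa) = 10^(7.7 − 7.5) = 1.585; fraction as HOCl = 1/(1 + 1.585) = 0.3869.
Free chlorine required for 1.52 ppm HOCl: 1.52 / 0.3869 = 3.929 ppm.
FC to add: 3.929 − 0.4 = 3.529 mg/L as Cl₂.
Cl₂ equivalent: 3.529 mg/L × 1,250,000 L = 4411 g.
Product at 90.4% available Cl: 4411 / 0.904 = 4880 g.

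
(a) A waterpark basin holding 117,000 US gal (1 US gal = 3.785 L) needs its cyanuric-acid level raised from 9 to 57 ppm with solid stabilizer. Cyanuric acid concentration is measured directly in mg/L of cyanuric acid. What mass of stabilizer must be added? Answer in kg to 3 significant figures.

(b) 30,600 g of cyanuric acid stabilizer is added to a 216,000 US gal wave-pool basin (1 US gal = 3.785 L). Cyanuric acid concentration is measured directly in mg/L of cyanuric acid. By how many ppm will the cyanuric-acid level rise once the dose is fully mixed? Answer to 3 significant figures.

(a) Volume: 117,000 US gal × 3.785 L/gal = 442,845 L.
(a) CYA to add: (57 − 9) = 48 mg/L × 442,845 L = 21,260 g cyanuric acid.

(b) Volume: 216,000 US gal × 3.785 L/gal = 817,560 L.
(b) Rise: 30,600 g / 817,560 L × 1000 = 37.43 mg/L.

(a) 21.3 kg; (b) 37.4 ppm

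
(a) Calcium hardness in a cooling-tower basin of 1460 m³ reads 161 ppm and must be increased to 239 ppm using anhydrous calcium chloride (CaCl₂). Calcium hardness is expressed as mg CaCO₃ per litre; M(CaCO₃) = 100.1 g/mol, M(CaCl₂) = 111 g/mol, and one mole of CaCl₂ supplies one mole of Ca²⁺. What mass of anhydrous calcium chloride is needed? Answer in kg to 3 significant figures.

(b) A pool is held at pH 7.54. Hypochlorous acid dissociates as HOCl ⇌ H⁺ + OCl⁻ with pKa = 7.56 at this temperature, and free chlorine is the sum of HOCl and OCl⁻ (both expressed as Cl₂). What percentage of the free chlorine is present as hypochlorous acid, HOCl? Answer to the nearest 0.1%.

(a) 126 kg; (b) 51.2%

(a) Volume: 1460 m³ = 1,460,000 L.
(a) Hardness to add: (239 − 161) = 78 mg/L as CaCO₃ × 1,460,000 L = 113,900 g as CaCO₃.
(a) Moles of Ca²⁺ (1 mol Ca²⁺ ≡ 1 mol CaCO₃): 113,900 / 100.1 g/mol = 1138 mol.
(a) Mass of CaCl₂: 1138 × 111 = 126,300 g.

(b) [OCl⁻]/[HOCl] = 10^(pH − pKa) = 10^(7.54 − 7.56) = 10^-0.02 = 0.955.
(b) Fraction as HOCl = 1 / (1 + 0.955) = 0.5115.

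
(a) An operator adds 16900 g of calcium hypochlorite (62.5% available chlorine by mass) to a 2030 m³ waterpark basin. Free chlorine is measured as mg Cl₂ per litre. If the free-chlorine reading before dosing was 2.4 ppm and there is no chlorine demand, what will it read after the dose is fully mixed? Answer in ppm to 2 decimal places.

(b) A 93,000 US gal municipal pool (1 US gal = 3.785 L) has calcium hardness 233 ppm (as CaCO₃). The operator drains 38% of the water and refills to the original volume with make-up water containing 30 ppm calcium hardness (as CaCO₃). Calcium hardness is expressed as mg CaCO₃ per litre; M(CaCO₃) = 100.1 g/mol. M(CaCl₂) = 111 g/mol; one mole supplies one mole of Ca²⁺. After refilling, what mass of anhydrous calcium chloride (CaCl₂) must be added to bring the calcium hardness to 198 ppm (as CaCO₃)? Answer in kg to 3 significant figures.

(a) 7.60 ppm; (b) 16.4 kg

(a) Volume: 2030 m³ = 2,030,000 L.
(a) Available chlorine delivered: 16,900 g × 0.625 = 10,560 g as Cl₂.
(a) Concentration rise: 10,560 g / 2,030,000 L = 5.203 mg/L = 5.20 ppm.
(a) Final FC: 2.4 + 5.20 = 7.60 ppm.

(b) Volume: 93,000 US gal × 3.785 L/gal = 352,005 L.
(b) After draining 38% and refilling: 233 × 0.62 + 30 × 0.38 = 155.86 ppm.
(b) Deficit to target: 198 − 155.86 = 42.14 mg/L.
(b) As CaCO₃: 42.14 mg/L × 352,005 L = 14,830 g; ÷ 100.1 = 148.2 mol Ca²⁺.
(b) Mass: 148.2 × 111 = 16,450 g.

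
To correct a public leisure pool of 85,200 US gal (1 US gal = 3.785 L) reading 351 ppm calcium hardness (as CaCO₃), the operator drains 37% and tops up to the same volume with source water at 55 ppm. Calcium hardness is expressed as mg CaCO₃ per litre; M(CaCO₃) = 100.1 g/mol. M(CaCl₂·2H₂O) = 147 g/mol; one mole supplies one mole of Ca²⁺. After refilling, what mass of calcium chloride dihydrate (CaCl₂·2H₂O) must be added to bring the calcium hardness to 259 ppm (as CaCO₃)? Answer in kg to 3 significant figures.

Volume: 85,200 US gal × 3.785 L/gal = 322,482 L.
After draining 37% and refilling: 351 × 0.63 + 55 × 0.37 = 241.48 ppm.
Deficit to target: 259 − 241.48 = 17.52 mg/L.
As CaCO₃: 17.52 mg/L × 322,482 L = 5650 g; ÷ 100.1 = 56.44 mol Ca²⁺.
Mass: 56.44 × 147 = 8297 g.

8.30 kg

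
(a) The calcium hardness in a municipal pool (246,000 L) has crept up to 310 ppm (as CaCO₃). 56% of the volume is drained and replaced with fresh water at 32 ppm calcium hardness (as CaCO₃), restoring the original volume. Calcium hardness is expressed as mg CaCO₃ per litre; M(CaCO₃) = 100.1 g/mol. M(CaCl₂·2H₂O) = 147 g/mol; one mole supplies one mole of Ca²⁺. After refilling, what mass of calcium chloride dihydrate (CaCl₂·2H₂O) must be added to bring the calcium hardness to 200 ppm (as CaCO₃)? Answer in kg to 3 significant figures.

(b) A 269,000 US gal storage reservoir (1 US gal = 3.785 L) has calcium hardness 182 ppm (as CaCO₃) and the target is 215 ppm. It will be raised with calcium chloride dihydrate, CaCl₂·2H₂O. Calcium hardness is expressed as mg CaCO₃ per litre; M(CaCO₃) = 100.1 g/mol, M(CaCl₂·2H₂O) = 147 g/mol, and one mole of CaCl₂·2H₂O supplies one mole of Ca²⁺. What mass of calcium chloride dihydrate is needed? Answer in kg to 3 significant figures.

(a) 16.5 kg; (b) 49.3 kg

(a) After draining 56% and refilling: 310 × 0.44 + 32 × 0.56 = 154.32 ppm.
(a) Deficit to target: 200 − 154.32 = 45.68 mg/L.
(a) As CaCO₃: 45.68 mg/L × 246,000 L = 11,240 g; ÷ 100.1 = 112.3 mol Ca²⁺.
(a) Mass: 112.3 × 147 = 16,500 g.

(b) Volume: 269,000 US gal × 3.785 L/gal = 1,018,165 L.
(b) Hardness to add: (215 − 182) = 33 mg/L as CaCO₃ × 1,018,165 L = 33,600 g as CaCO₃.
(b) Moles of Ca²⁺ (1 mol Ca²⁺ ≡ 1 mol CaCO₃): 33,600 / 100.1 g/mol = 335.7 mol.
(b) Mass of CaCl₂·2H₂O: 335.7 × 147 = 49,340 g.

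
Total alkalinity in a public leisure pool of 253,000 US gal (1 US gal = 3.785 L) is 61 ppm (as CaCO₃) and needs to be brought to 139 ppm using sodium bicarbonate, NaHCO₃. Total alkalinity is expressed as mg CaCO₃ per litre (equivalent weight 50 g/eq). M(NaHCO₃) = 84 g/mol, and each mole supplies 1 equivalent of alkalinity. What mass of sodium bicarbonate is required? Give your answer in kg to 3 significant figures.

125 kg

Volume: 253,000 US gal × 3.785 L/gal = 957,605 L.
Alkalinity to add: (139 − 61) = 78 mg/L as CaCO₃ × 957,605 L = 74,690 g as CaCO₃.
Equivalents: 74,690 g ÷ 50 g/eq = 1494 eq.
NaHCO₃ supplies 1 eq per mole → 1494 mol.
Mass: 1494 mol × 84 g/mol = 125,500 g.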